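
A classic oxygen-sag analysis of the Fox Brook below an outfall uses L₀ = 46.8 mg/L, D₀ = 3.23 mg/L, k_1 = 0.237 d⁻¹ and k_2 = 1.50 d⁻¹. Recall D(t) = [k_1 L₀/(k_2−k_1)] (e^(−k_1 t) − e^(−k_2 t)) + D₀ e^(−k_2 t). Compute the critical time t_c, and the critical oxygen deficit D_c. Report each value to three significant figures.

At the critical point dD/dt = 0, so k_1 L₀ e^(−k_1 t) = k_2 D. Substituting D(t) from the Streeter–Phelps equation and solving for t gives
t_c = ln[(k_2/k_1)(1 − D₀(k_2−k_1)/(k_1 L₀))] / (k_2−k_1).
Here k_2−k_1 = 1.263 d⁻¹ and 1 − D₀(k_2−k_1)/(k_1 L₀) = 1 − 3.23×1.263/(0.237×46.8) = 0.6322, so
t_c = ln(6.329 × 0.6322) / 1.263 = 1.387 / 1.263 = 1.098 d.
L(t_c) = L₀ e^(−k_1 t_c) = 46.8 × 0.7709 = 36.08 mg/L, and at the critical point k_2 D_c = k_1 L, so D_c = (0.237/1.50) × 36.08 = 5.700 mg/L.

t_c ≈ 1.10 d; D_c ≈ 5.70 mg/L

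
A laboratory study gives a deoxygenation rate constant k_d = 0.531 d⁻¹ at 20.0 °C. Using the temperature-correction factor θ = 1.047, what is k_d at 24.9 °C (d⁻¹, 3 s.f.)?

k_d(T₂) = k_d(T₁) · θ^(T₂−T₁) = 0.531 × 1.047^(24.9−20.0)
= 0.531 × 1.047^4.90 = 0.531 × 1.252 = 0.6650 d⁻¹.

k_d ≈ 0.665 d⁻¹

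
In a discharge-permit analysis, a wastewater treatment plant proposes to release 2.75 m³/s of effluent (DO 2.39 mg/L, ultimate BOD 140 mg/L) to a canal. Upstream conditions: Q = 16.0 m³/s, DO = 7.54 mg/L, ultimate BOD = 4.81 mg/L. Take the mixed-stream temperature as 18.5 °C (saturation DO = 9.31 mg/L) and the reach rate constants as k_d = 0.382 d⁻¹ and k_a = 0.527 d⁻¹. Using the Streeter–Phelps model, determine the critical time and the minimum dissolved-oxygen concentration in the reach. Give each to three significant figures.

t_c ≈ 1.95 d; minimum DO ≈ 0.816 mg/L

Mixed DO = (16.0×7.54 + 2.75×2.39)/(16.0+2.75) = 127.2/18.75 = 6.785 mg/L.
Mixed L₀ = (16.0×4.81 + 2.75×140)/(18.75) = 462.0/18.75 = 24.64 mg/L.
Initial deficit D₀ = C_s − DO₀ = 9.31 − 6.785 = 2.525 mg/L.
t_c = (1/0.1450) ln[(0.527/0.382)(1 − 2.525×0.1450/(0.382×24.64))] = 6.897 × ln(1.326) = 1.945 d.
D_c = (0.382/0.527) × 24.64 × e^(−0.382×1.945) = 0.7249 × 24.64 × 0.4756 = 8.494 mg/L.
Minimum DO = 9.31 − 8.494 = 0.8163 mg/L.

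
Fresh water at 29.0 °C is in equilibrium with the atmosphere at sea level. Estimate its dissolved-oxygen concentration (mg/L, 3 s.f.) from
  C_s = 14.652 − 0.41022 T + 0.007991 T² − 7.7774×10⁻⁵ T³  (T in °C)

C_s = 14.652 − 0.41022×29.0 + 0.007991×29.0² − 7.7774×10⁻⁵×29.0³ = 7.579 mg/L.

C_s ≈ 7.58 mg/L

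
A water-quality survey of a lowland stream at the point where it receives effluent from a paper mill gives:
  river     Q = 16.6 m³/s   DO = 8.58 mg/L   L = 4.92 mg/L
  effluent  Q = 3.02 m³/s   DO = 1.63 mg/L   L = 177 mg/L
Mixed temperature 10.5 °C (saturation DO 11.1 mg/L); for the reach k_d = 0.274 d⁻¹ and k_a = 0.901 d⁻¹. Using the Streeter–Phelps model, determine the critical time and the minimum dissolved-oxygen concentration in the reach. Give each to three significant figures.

t_c ≈ 1.41 d; minimum DO ≈ 4.62 mg/L

Mixed DO = (16.6×8.58 + 3.02×1.63)/(16.6+3.02) = 147.4/19.62 = 7.510 mg/L.
Mixed L₀ = (16.6×4.92 + 3.02×177)/(19.62) = 616.2/19.62 = 31.41 mg/L.
Initial deficit D₀ = C_s − DO₀ = 11.1 − 7.510 = 3.590 mg/L.
t_c = (1/0.6270) ln[(0.901/0.274)(1 − 3.590×0.6270/(0.274×31.41))] = 1.595 × ln(2.428) = 1.415 d.
D_c = (0.274/0.901) × 31.41 × e^(−0.274×1.415) = 0.3041 × 31.41 × 0.6786 = 6.482 mg/L.
Minimum DO = 11.1 − 6.482 = 4.618 mg/L.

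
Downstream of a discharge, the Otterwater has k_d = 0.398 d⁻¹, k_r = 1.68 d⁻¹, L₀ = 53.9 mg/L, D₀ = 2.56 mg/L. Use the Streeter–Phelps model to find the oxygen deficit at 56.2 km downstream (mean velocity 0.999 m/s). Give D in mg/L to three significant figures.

D ≈ 8.17 mg/L

Travel time t = x/v = 56.2 km / (0.999 m/s) = 56200 m / 0.999 m/s = 56260 s = 0.6511 d.
k_d L₀/(k_r−k_d) = 0.398×53.9/(1.68−0.398) = 21.45/1.282 = 16.73 mg/L.
e^(−k_d t) = e^(−0.398×0.6511) = 0.7717; e^(−k_r t) = e^(−1.68×0.6511) = 0.3349.
D = 16.73 × (0.7717 − 0.3349) + 2.56 × 0.3349 = 7.309 + 0.8574 = 8.166 mg/L.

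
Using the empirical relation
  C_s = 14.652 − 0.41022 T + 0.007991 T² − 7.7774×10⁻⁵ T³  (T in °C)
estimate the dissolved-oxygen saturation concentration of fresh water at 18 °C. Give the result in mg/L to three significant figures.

C_s = 14.652 − 0.41022×18 + 0.007991×18² − 7.7774×10⁻⁵×18³ = 9.404 mg/L.

C_s ≈ 9.40 mg/L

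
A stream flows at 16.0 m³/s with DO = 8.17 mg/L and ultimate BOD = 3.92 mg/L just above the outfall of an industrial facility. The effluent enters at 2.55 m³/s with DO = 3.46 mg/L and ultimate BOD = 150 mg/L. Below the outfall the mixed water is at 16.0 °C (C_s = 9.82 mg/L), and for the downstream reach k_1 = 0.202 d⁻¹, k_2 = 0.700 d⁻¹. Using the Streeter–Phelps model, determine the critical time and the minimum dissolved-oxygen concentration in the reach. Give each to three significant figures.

Mixed DO = (16.0×8.17 + 2.55×3.46)/(16.0+2.55) = 139.5/18.55 = 7.523 mg/L.
Mixed L₀ = (16.0×3.92 + 2.55×150)/(18.55) = 445.2/18.55 = 24.00 mg/L.
Initial deficit D₀ = C_s − DO₀ = 9.82 − 7.523 = 2.297 mg/L.
t_c = (1/0.4980) ln[(0.700/0.202)(1 − 2.297×0.4980/(0.202×24.00))] = 2.008 × ln(2.648) = 1.955 d.
D_c = (0.202/0.700) × 24.00 × e^(−0.202×1.955) = 0.2886 × 24.00 × 0.6737 = 4.666 mg/L.
Minimum DO = 9.82 − 4.666 = 5.154 mg/L.

t_c ≈ 1.96 d; minimum DO ≈ 5.15 mg/L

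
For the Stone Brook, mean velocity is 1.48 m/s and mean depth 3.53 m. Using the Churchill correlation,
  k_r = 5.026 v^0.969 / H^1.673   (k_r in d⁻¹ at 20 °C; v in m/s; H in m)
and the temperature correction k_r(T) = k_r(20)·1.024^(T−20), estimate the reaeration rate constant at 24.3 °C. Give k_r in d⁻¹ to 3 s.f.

k_r ≈ 0.986 d⁻¹

k_r(20) = 5.026 × 1.48^0.969 / 3.53^1.673 = 5.026 × 1.462 / 8.249 = 0.8908 d⁻¹.
k_r(24.3) = 0.8908 × 1.024^(24.3−20) = 0.8908 × 1.107 = 0.9864 d⁻¹.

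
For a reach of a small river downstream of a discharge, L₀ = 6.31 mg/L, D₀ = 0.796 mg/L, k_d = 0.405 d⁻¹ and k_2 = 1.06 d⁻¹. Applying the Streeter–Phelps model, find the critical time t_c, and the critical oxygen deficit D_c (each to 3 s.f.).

t_c ≈ 1.12 d; D_c ≈ 1.53 mg/L

With k_2/k_d = 2.617 and 1 − D₀(k_2−k_d)/(k_d L₀) = 0.7960,
t_c = ln(2.617 × 0.7960) / (1.06 − 0.405) = ln(2.083) / 0.6550 = 0.7340/0.6550 = 1.121 d.
D_c = (k_d/k_2) L₀ e^(−k_d t_c) = (0.405/1.06) × 6.31 × e^(−0.405×1.121) = 0.3821 × 6.31 × 0.6352 = 1.531 mg/L.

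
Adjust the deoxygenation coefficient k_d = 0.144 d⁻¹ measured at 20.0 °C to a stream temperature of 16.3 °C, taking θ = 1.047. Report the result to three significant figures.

k_d(T₂) = k_d(T₁) · θ^(T₂−T₁) = 0.144 × 1.047^(16.3−20.0)
= 0.144 × 1.047^-3.70 = 0.144 × 0.8437 = 0.1215 d⁻¹.

k_d ≈ 0.121 d⁻¹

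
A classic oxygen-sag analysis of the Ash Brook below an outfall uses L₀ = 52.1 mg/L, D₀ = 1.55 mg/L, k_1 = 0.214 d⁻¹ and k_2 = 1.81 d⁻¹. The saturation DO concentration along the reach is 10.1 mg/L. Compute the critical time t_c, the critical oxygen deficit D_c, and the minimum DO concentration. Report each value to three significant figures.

At the critical point dD/dt = 0, so k_1 L₀ e^(−k_1 t) = k_2 D. Substituting D(t) from the Streeter–Phelps equation and solving for t gives
t_c = ln[(k_2/k_1)(1 − D₀(k_2−k_1)/(k_1 L₀))] / (k_2−k_1).
Here k_2−k_1 = 1.596 d⁻¹ and 1 − D₀(k_2−k_1)/(k_1 L₀) = 1 − 1.55×1.596/(0.214×52.1) = 0.7781, so
t_c = ln(8.458 × 0.7781) / 1.596 = 1.884 / 1.596 = 1.181 d.
D_c = (k_1/k_2) L₀ e^(−k_1 t_c) = (0.214/1.81) × 52.1 × e^(−0.214×1.181) = 0.1182 × 52.1 × 0.7767 = 4.785 mg/L.
Minimum DO = C_s − D_c = 10.1 − 4.785 = 5.315 mg/L.

t_c ≈ 1.18 d; D_c ≈ 4.78 mg/L; min DO ≈ 5.32 mg/L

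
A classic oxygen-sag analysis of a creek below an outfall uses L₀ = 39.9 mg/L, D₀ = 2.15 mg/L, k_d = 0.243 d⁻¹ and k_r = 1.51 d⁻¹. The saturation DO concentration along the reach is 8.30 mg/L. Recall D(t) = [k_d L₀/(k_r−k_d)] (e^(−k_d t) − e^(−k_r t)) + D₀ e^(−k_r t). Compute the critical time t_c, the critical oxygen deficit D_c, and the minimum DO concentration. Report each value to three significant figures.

With k_r/k_d = 6.214 and 1 − D₀(k_r−k_d)/(k_d L₀) = 0.7190,
t_c = ln(6.214 × 0.7190) / (1.51 − 0.243) = ln(4.468) / 1.267 = 1.497/1.267 = 1.182 d.
L(t_c) = L₀ e^(−k_d t_c) = 39.9 × 0.7504 = 29.94 mg/L, and at the critical point k_r D_c = k_d L, so D_c = (0.243/1.51) × 29.94 = 4.819 mg/L.
Minimum DO = C_s − D_c = 8.30 − 4.819 = 3.481 mg/L.

t_c ≈ 1.18 d; D_c ≈ 4.82 mg/L; min DO ≈ 3.48 mg/L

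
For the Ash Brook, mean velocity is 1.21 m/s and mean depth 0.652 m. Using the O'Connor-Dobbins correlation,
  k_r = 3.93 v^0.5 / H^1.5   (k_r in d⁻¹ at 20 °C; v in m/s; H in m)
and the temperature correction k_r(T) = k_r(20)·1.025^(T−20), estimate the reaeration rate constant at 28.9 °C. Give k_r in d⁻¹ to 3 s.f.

k_r ≈ 10.2 d⁻¹

k_r(20) = 3.93 × 1.21^0.5 / 0.652^1.5 = 3.93 × 1.100 / 0.5265 = 8.211 d⁻¹.
k_r(28.9) = 8.211 × 1.025^(28.9−20) = 8.211 × 1.246 = 10.23 d⁻¹.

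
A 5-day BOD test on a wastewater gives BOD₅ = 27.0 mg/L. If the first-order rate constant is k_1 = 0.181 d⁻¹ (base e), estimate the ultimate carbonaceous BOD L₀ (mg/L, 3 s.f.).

L₀ ≈ 45.3 mg/L

BOD₅ = L₀(1 − e^(−5k_1)) ⇒ L₀ = BOD₅ / (1 − e^(−5×0.181))
= 27.0 / (1 − 0.4045) = 27.0 / 0.5955 = 45.34 mg/L.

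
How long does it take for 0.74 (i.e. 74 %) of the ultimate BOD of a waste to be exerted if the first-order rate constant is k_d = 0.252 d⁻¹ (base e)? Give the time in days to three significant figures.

y/L₀ = 1 − e^(−k_d t) = 0.74 ⇒ e^(−k_d t) = 0.260
t = −ln(0.260) / 0.252 = 1.347 / 0.252 = 5.346 d.

t ≈ 5.35 d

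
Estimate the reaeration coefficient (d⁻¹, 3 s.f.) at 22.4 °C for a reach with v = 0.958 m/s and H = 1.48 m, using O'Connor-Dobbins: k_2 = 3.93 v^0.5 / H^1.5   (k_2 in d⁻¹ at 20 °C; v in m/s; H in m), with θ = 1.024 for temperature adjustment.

k_2(20) = 3.93 × 0.958^0.5 / 1.48^1.5 = 3.93 × 0.9788 / 1.800 = 2.136 d⁻¹.
k_2(22.4) = 2.136 × 1.024^(22.4−20) = 2.136 × 1.059 = 2.262 d⁻¹.

k_2 ≈ 2.26 d⁻¹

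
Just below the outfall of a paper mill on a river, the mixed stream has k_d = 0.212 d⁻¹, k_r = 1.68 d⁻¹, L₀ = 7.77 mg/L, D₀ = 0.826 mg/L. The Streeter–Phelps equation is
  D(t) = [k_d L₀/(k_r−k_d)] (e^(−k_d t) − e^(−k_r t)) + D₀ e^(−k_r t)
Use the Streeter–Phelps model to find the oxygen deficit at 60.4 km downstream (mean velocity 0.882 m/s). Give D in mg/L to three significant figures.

D ≈ 0.870 mg/L

Travel time t = x/v = 60.4 km / (0.882 m/s) = 60400 m / 0.882 m/s = 68480 s = 0.7926 d.
k_d L₀/(k_r−k_d) = 0.212×7.77/(1.68−0.212) = 1.647/1.468 = 1.122 mg/L.
e^(−k_d t) = e^(−0.212×0.7926) = 0.8453; e^(−k_r t) = e^(−1.68×0.7926) = 0.2641.
D = 1.122 × (0.8453 − 0.2641) + 0.826 × 0.2641 = 0.6522 + 0.2181 = 0.8704 mg/L.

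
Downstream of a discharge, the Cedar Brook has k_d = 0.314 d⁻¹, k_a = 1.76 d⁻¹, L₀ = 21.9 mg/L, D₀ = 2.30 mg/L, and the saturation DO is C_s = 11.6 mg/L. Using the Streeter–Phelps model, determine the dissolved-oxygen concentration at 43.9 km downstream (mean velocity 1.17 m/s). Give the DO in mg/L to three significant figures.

DO ≈ 8.59 mg/L

Travel time t = x/v = 43.9 km / (1.17 m/s) = 43900 m / 1.17 m/s = 37520 s = 0.4343 d.
k_d L₀/(k_a−k_d) = 0.314×21.9/(1.76−0.314) = 6.877/1.446 = 4.756 mg/L.
e^(−k_d t) = e^(−0.314×0.4343) = 0.8725; e^(−k_a t) = e^(−1.76×0.4343) = 0.4656.
D = 4.756 × (0.8725 − 0.4656) + 2.30 × 0.4656 = 1.935 + 1.071 = 3.006 mg/L.
DO = C_s − D = 11.6 − 3.006 = 8.594 mg/L.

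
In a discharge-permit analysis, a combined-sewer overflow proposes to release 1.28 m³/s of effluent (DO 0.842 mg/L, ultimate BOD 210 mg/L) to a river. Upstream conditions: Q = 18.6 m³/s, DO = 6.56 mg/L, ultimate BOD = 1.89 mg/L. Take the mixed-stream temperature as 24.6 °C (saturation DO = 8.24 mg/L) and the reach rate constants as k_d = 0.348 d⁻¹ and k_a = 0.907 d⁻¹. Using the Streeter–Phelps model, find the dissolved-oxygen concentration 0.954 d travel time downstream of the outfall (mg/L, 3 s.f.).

DO ≈ 4.56 mg/L

Mixed DO = (18.6×6.56 + 1.28×0.842)/(18.6+1.28) = 123.1/19.88 = 6.192 mg/L.
Mixed L₀ = (18.6×1.89 + 1.28×210)/(19.88) = 304.0/19.88 = 15.29 mg/L.
Initial deficit D₀ = C_s − DO₀ = 8.24 − 6.192 = 2.048 mg/L.
D(0.954) = [0.348×15.29/(0.907−0.348)](e^(−0.348×0.954) − e^(−0.907×0.954)) + 2.048 e^(−0.907×0.954)
= 9.518 × (0.7175 − 0.4209) + 2.048 × 0.4209 = 3.685 mg/L.
DO = 8.24 − 3.685 = 4.555 mg/L.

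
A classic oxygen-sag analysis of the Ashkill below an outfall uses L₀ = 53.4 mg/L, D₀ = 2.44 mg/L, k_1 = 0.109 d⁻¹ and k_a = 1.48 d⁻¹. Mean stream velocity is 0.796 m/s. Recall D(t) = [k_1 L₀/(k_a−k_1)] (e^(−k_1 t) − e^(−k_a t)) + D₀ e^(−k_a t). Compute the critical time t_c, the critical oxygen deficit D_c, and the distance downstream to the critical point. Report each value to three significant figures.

t_c ≈ 1.28 d; D_c ≈ 3.42 mg/L; x_c ≈ 88.0 km

With k_a/k_1 = 13.58 and 1 − D₀(k_a−k_1)/(k_1 L₀) = 0.4253,
t_c = ln(13.58 × 0.4253) / (1.48 − 0.109) = ln(5.774) / 1.371 = 1.753/1.371 = 1.279 d.
L(t_c) = L₀ e^(−k_1 t_c) = 53.4 × 0.8699 = 46.45 mg/L, and at the critical point k_a D_c = k_1 L, so D_c = (0.109/1.48) × 46.45 = 3.421 mg/L.
x_c = v t_c = 0.796 m/s × 1.279 d × 86400 s/d = 87960 m ≈ 88.0 km.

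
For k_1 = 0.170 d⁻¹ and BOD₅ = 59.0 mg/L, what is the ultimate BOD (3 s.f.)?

L₀ ≈ 103 mg/L

BOD₅ = L₀(1 − e^(−5k_1)) ⇒ L₀ = BOD₅ / (1 − e^(−5×0.170))
= 59.0 / (1 − 0.4274) = 59.0 / 0.5726 = 103.0 mg/L.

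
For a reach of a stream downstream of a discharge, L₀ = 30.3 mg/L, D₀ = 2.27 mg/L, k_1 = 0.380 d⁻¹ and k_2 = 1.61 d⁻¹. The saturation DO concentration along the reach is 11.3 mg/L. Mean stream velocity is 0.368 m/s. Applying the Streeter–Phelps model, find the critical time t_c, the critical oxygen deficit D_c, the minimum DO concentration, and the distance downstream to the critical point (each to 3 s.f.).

t_c ≈ 0.948 d; D_c ≈ 4.99 mg/L; min DO ≈ 6.31 mg/L; x_c ≈ 30.1 km

At the critical point dD/dt = 0, so k_1 L₀ e^(−k_1 t) = k_2 D. Substituting D(t) from the Streeter–Phelps equation and solving for t gives
t_c = ln[(k_2/k_1)(1 − D₀(k_2−k_1)/(k_1 L₀))] / (k_2−k_1).
Here k_2−k_1 = 1.230 d⁻¹ and 1 − D₀(k_2−k_1)/(k_1 L₀) = 1 − 2.27×1.230/(0.380×30.3) = 0.7575, so
t_c = ln(4.237 × 0.7575) / 1.230 = 1.166 / 1.230 = 0.9480 d.
D_c = (k_1/k_2) L₀ e^(−k_1 t_c) = (0.380/1.61) × 30.3 × e^(−0.380×0.9480) = 0.2360 × 30.3 × 0.6975 = 4.988 mg/L.
Minimum DO = C_s − D_c = 11.3 − 4.988 = 6.312 mg/L.
x_c = v t_c = 0.368 m/s × 0.9480 d × 86400 s/d = 30140 m ≈ 30.1 km.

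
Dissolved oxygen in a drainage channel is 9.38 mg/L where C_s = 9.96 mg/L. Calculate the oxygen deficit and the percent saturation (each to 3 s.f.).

D ≈ 0.580 mg/L; 94.2 % saturation

D = C_s − C = 9.96 − 9.38 = 0.580 mg/L.
% saturation = 9.38/9.96 × 100 = 94.2 %.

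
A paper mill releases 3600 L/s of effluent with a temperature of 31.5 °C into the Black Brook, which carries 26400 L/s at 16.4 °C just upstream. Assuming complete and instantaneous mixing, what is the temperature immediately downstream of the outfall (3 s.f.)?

18.2 °C

Flow-weighted mixing: C = (Q_r C_r + Q_w C_w)/(Q_r + Q_w)
= (26400×16.4 + 3600×31.5)/(26400 + 3600) = 546400/30000 = 18.21 °C.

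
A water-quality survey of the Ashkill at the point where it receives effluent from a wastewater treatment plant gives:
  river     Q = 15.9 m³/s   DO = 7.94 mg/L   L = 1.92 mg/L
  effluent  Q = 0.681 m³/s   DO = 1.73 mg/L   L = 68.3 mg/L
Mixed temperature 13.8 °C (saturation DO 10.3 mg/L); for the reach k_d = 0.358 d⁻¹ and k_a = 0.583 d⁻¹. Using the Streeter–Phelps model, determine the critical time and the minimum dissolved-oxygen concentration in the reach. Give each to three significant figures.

Mixed DO = (15.9×7.94 + 0.681×1.73)/(15.9+0.681) = 127.4/16.58 = 7.685 mg/L.
Mixed L₀ = (15.9×1.92 + 0.681×68.3)/(16.58) = 77.04/16.58 = 4.646 mg/L.
Initial deficit D₀ = C_s − DO₀ = 10.3 − 7.685 = 2.615 mg/L.
t_c = (1/0.2250) ln[(0.583/0.358)(1 − 2.615×0.2250/(0.358×4.646))] = 4.444 × ln(1.052) = 0.2272 d.
D_c = (0.358/0.583) × 4.646 × e^(−0.358×0.2272) = 0.6141 × 4.646 × 0.9219 = 2.630 mg/L.
Minimum DO = 10.3 − 2.630 = 7.670 mg/L.

t_c ≈ 0.227 d; minimum DO ≈ 7.67 mg/L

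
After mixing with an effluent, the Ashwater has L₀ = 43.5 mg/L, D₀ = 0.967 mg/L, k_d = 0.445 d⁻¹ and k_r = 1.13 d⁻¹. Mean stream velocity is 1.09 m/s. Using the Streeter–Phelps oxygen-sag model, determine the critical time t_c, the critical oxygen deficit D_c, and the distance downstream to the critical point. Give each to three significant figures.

t_c = [1/(k_r−k_d)] ln[(k_r/k_d)(1 − D₀(k_r−k_d)/(k_d L₀))]
= [1/(1.13−0.445)] ln[(1.13/0.445)(1 − 0.967×0.6850/(0.445×43.5))]
= (1/0.6850) ln[2.539 × 0.9658] = 1.460 × ln(2.452) = 1.460 × 0.8971 = 1.310 d.
L(t_c) = L₀ e^(−k_d t_c) = 43.5 × 0.5583 = 24.29 mg/L, and at the critical point k_r D_c = k_d L, so D_c = (0.445/1.13) × 24.29 = 9.565 mg/L.
x_c = v t_c = 1.09 m/s × 1.310 d × 86400 s/d = 123300 m ≈ 123 km.

t_c ≈ 1.31 d; D_c ≈ 9.56 mg/L; x_c ≈ 123 km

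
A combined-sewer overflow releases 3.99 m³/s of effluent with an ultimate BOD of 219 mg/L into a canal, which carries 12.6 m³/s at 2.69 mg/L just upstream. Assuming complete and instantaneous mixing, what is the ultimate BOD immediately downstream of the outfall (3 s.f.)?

Flow-weighted mixing: C = (Q_r C_r + Q_w C_w)/(Q_r + Q_w)
= (12.6×2.69 + 3.99×219)/(12.6 + 3.99) = 907.7/16.59 = 54.71 mg/L.

54.7 mg/L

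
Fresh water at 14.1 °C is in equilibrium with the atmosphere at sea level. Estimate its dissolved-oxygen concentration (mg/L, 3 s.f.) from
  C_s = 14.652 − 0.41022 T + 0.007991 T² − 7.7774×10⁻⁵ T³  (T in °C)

C_s ≈ 10.2 mg/L

C_s = 14.652 − 0.41022×14.1 + 0.007991×14.1² − 7.7774×10⁻⁵×14.1³ = 10.24 mg/L.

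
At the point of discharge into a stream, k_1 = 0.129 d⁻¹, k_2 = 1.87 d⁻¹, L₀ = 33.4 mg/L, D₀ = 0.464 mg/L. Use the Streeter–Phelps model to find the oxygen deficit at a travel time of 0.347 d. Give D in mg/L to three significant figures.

k_1 L₀/(k_2−k_1) = 0.129×33.4/(1.87−0.129) = 4.309/1.741 = 2.475 mg/L.
e^(−k_1 t) = e^(−0.129×0.3470) = 0.9562; e^(−k_2 t) = e^(−1.87×0.3470) = 0.5226.
D = 2.475 × (0.9562 − 0.5226) + 0.464 × 0.5226 = 1.073 + 0.2425 = 1.316 mg/L.

D ≈ 1.32 mg/L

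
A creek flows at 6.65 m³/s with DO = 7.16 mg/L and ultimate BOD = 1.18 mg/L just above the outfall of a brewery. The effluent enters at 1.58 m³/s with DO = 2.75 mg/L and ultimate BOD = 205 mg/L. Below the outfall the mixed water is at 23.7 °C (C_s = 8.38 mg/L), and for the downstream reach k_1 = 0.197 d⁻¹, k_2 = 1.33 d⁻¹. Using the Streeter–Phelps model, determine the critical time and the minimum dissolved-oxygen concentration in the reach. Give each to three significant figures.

t_c ≈ 1.38 d; minimum DO ≈ 3.83 mg/L

Mixed DO = (6.65×7.16 + 1.58×2.75)/(6.65+1.58) = 51.96/8.230 = 6.313 mg/L.
Mixed L₀ = (6.65×1.18 + 1.58×205)/(8.230) = 331.7/8.230 = 40.31 mg/L.
Initial deficit D₀ = C_s − DO₀ = 8.38 − 6.313 = 2.067 mg/L.
t_c = (1/1.133) ln[(1.33/0.197)(1 − 2.067×1.133/(0.197×40.31))] = 0.8826 × ln(4.761) = 1.377 d.
D_c = (0.197/1.33) × 40.31 × e^(−0.197×1.377) = 0.1481 × 40.31 × 0.7624 = 4.552 mg/L.
Minimum DO = 8.38 − 4.552 = 3.828 mg/L.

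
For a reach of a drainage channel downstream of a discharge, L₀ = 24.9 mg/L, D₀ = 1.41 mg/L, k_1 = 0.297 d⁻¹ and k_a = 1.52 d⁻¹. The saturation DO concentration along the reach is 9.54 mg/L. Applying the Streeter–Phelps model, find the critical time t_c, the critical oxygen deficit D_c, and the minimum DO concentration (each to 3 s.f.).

t_c ≈ 1.12 d; D_c ≈ 3.49 mg/L; min DO ≈ 6.05 mg/L

t_c = [1/(k_a−k_1)] ln[(k_a/k_1)(1 − D₀(k_a−k_1)/(k_1 L₀))]
= [1/(1.52−0.297)] ln[(1.52/0.297)(1 − 1.41×1.223/(0.297×24.9))]
= (1/1.223) ln[5.118 × 0.7668] = 0.8177 × ln(3.924) = 0.8177 × 1.367 = 1.118 d.
L(t_c) = L₀ e^(−k_1 t_c) = 24.9 × 0.7175 = 17.86 mg/L, and at the critical point k_a D_c = k_1 L, so D_c = (0.297/1.52) × 17.86 = 3.491 mg/L.
Minimum DO = C_s − D_c = 9.54 − 3.491 = 6.049 mg/L.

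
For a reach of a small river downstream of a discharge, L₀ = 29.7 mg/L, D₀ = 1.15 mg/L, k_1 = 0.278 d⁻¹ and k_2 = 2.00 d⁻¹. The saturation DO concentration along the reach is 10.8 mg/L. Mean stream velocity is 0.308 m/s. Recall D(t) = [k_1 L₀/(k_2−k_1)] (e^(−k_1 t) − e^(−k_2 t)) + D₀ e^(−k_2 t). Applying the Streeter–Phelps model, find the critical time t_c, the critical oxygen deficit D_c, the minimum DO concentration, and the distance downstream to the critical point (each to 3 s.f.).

With k_2/k_1 = 7.194 and 1 − D₀(k_2−k_1)/(k_1 L₀) = 0.7602,
t_c = ln(7.194 × 0.7602) / (2.00 − 0.278) = ln(5.469) / 1.722 = 1.699/1.722 = 0.9867 d.
L(t_c) = L₀ e^(−k_1 t_c) = 29.7 × 0.7601 = 22.58 mg/L, and at the critical point k_2 D_c = k_1 L, so D_c = (0.278/2.00) × 22.58 = 3.138 mg/L.
Minimum DO = C_s − D_c = 10.8 − 3.138 = 7.662 mg/L.
x_c = v t_c = 0.308 m/s × 0.9867 d × 86400 s/d = 26260 m ≈ 26.3 km.

t_c ≈ 0.987 d; D_c ≈ 3.14 mg/L; min DO ≈ 7.66 mg/L; x_c ≈ 26.3 km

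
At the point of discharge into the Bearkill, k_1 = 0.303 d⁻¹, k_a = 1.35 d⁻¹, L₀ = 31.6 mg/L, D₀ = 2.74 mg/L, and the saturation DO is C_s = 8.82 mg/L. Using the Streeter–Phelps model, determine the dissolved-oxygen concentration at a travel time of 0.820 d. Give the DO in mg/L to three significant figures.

DO ≈ 3.80 mg/L

k_1 L₀/(k_a−k_1) = 0.303×31.6/(1.35−0.303) = 9.575/1.047 = 9.145 mg/L.
e^(−k_1 t) = e^(−0.303×0.8200) = 0.7800; e^(−k_a t) = e^(−1.35×0.8200) = 0.3305.
D = 9.145 × (0.7800 − 0.3305) + 2.74 × 0.3305 = 4.110 + 0.9057 = 5.016 mg/L.
DO = C_s − D = 8.82 − 5.016 = 3.804 mg/L.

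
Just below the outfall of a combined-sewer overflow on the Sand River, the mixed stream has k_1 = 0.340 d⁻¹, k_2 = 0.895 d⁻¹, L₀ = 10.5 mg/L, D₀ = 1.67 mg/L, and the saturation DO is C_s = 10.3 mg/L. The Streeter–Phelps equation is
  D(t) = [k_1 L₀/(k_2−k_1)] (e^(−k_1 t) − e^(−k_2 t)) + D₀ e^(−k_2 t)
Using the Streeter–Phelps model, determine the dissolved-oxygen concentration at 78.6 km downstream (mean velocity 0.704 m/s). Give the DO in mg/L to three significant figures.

Travel time t = x/v = 78.6 km / (0.704 m/s) = 78600 m / 0.704 m/s = 111600 s = 1.292 d.
k_1 L₀/(k_2−k_1) = 0.340×10.5/(0.895−0.340) = 3.570/0.5550 = 6.432 mg/L.
e^(−k_1 t) = e^(−0.340×1.292) = 0.6445; e^(−k_2 t) = e^(−0.895×1.292) = 0.3146.
D = 6.432 × (0.6445 − 0.3146) + 1.67 × 0.3146 = 2.122 + 0.5253 = 2.647 mg/L.
DO = C_s − D = 10.3 − 2.647 = 7.653 mg/L.

DO ≈ 7.65 mg/L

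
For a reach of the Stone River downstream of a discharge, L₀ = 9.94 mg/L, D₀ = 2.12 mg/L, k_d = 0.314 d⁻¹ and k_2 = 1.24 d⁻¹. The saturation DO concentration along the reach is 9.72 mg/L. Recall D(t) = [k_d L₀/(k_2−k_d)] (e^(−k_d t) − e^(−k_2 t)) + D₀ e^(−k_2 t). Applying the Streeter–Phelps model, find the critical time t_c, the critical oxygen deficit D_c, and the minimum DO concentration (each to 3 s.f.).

t_c = [1/(k_2−k_d)] ln[(k_2/k_d)(1 − D₀(k_2−k_d)/(k_d L₀))]
= [1/(1.24−0.314)] ln[(1.24/0.314)(1 − 2.12×0.9260/(0.314×9.94))]
= (1/0.9260) ln[3.949 × 0.3710] = 1.080 × ln(1.465) = 1.080 × 0.3820 = 0.4125 d.
L(t_c) = L₀ e^(−k_d t_c) = 9.94 × 0.8785 = 8.732 mg/L, and at the critical point k_2 D_c = k_d L, so D_c = (0.314/1.24) × 8.732 = 2.211 mg/L.
Minimum DO = C_s − D_c = 9.72 − 2.211 = 7.509 mg/L.

t_c ≈ 0.413 d; D_c ≈ 2.21 mg/L; min DO ≈ 7.51 mg/L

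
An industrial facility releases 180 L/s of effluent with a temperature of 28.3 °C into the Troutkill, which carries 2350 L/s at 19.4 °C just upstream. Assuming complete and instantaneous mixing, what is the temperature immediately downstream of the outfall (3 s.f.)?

Flow-weighted mixing: C = (Q_r C_r + Q_w C_w)/(Q_r + Q_w)
= (2350×19.4 + 180×28.3)/(2350 + 180) = 50680/2530 = 20.03 °C.

20.0 °C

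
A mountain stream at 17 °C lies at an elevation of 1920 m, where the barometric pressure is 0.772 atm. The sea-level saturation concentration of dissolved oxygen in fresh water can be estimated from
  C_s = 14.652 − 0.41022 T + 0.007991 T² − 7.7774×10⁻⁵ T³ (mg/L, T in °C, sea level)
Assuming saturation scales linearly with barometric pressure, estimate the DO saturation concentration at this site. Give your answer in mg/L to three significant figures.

At sea level: C_s = 14.652 − 0.41022×17 + 0.007991×17² − 7.7774×10⁻⁵×17³ = 9.606 mg/L.
Pressure correction: C_s' = 9.606 × 0.772 = 7.415 mg/L.

C_s ≈ 7.42 mg/L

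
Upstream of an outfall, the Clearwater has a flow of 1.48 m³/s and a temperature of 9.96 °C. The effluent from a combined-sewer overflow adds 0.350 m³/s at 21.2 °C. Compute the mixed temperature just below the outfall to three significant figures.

Flow-weighted mixing: C = (Q_r C_r + Q_w C_w)/(Q_r + Q_w)
= (1.48×9.96 + 0.350×21.2)/(1.48 + 0.350) = 22.16/1.830 = 12.11 °C.

12.1 °C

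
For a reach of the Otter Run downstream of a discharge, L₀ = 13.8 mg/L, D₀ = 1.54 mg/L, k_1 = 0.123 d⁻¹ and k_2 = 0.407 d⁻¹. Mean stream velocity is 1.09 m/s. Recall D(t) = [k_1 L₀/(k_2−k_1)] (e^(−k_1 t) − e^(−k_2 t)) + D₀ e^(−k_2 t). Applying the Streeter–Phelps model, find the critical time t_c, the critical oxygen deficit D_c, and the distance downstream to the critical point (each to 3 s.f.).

With k_2/k_1 = 3.309 and 1 − D₀(k_2−k_1)/(k_1 L₀) = 0.7423,
t_c = ln(3.309 × 0.7423) / (0.407 − 0.123) = ln(2.456) / 0.2840 = 0.8987/0.2840 = 3.164 d.
D_c = (k_1/k_2) L₀ e^(−k_1 t_c) = (0.123/0.407) × 13.8 × e^(−0.123×3.164) = 0.3022 × 13.8 × 0.6776 = 2.826 mg/L.
x_c = v t_c = 1.09 m/s × 3.164 d × 86400 s/d = 298000 m ≈ 298 km.

t_c ≈ 3.16 d; D_c ≈ 2.83 mg/L; x_c ≈ 298 km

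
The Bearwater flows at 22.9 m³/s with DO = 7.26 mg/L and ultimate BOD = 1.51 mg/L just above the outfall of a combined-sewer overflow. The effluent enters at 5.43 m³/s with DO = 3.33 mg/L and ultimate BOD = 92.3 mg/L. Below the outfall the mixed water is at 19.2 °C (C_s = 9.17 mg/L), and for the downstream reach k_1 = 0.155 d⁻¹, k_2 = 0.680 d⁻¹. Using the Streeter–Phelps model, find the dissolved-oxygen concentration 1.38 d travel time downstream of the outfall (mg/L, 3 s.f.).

Mixed DO = (22.9×7.26 + 5.43×3.33)/(22.9+5.43) = 184.3/28.33 = 6.507 mg/L.
Mixed L₀ = (22.9×1.51 + 5.43×92.3)/(28.33) = 535.8/28.33 = 18.91 mg/L.
Initial deficit D₀ = C_s − DO₀ = 9.17 − 6.507 = 2.663 mg/L.
D(1.38) = [0.155×18.91/(0.680−0.155)](e^(−0.155×1.38) − e^(−0.680×1.38)) + 2.663 e^(−0.680×1.38)
= 5.583 × (0.8074 − 0.3913) + 2.663 × 0.3913 = 3.366 mg/L.
DO = 9.17 − 3.366 = 5.804 mg/L.

DO ≈ 5.80 mg/L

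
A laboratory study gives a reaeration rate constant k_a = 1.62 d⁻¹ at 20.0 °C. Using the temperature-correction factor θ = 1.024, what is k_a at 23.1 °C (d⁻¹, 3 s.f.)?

k_a ≈ 1.74 d⁻¹

k_a(T₂) = k_a(T₁) · θ^(T₂−T₁) = 1.62 × 1.024^(23.1−20.0)
= 1.62 × 1.024^3.10 = 1.62 × 1.076 = 1.744 d⁻¹.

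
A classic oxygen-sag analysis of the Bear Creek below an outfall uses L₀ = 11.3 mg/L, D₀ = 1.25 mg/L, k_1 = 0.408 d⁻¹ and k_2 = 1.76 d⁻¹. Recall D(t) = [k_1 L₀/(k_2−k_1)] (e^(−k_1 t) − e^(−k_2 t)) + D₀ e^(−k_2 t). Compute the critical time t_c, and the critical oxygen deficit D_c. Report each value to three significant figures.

t_c ≈ 0.743 d; D_c ≈ 1.93 mg/L

At the critical point dD/dt = 0, so k_1 L₀ e^(−k_1 t) = k_2 D. Substituting D(t) from the Streeter–Phelps equation and solving for t gives
t_c = ln[(k_2/k_1)(1 − D₀(k_2−k_1)/(k_1 L₀))] / (k_2−k_1).
Here k_2−k_1 = 1.352 d⁻¹ and 1 − D₀(k_2−k_1)/(k_1 L₀) = 1 − 1.25×1.352/(0.408×11.3) = 0.6334, so
t_c = ln(4.314 × 0.6334) / 1.352 = 1.005 / 1.352 = 0.7435 d.
L(t_c) = L₀ e^(−k_1 t_c) = 11.3 × 0.7383 = 8.343 mg/L, and at the critical point k_2 D_c = k_1 L, so D_c = (0.408/1.76) × 8.343 = 1.934 mg/L.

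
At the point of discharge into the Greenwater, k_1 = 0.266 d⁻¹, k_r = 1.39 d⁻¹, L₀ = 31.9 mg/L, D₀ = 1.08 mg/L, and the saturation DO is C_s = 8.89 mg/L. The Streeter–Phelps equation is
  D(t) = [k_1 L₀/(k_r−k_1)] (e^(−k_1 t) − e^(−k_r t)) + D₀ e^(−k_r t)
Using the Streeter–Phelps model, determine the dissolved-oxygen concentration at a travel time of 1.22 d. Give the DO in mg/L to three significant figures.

k_1 L₀/(k_r−k_1) = 0.266×31.9/(1.39−0.266) = 8.485/1.124 = 7.549 mg/L.
e^(−k_1 t) = e^(−0.266×1.220) = 0.7229; e^(−k_r t) = e^(−1.39×1.220) = 0.1835.
D = 7.549 × (0.7229 − 0.1835) + 1.08 × 0.1835 = 4.072 + 0.1981 = 4.270 mg/L.
DO = C_s − D = 8.89 − 4.270 = 4.620 mg/L.

DO ≈ 4.62 mg/L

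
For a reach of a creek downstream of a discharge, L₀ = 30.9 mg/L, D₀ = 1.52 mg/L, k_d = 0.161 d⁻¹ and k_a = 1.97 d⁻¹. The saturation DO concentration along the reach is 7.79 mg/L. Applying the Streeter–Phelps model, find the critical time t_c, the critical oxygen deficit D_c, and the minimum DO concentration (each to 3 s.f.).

t_c = [1/(k_a−k_d)] ln[(k_a/k_d)(1 − D₀(k_a−k_d)/(k_d L₀))]
= [1/(1.97−0.161)] ln[(1.97/0.161)(1 − 1.52×1.809/(0.161×30.9))]
= (1/1.809) ln[12.24 × 0.4473] = 0.5528 × ln(5.473) = 0.5528 × 1.700 = 0.9397 d.
L(t_c) = L₀ e^(−k_d t_c) = 30.9 × 0.8596 = 26.56 mg/L, and at the critical point k_a D_c = k_d L, so D_c = (0.161/1.97) × 26.56 = 2.171 mg/L.
Minimum DO = C_s − D_c = 7.79 − 2.171 = 5.619 mg/L.

t_c ≈ 0.940 d; D_c ≈ 2.17 mg/L; min DO ≈ 5.62 mg/L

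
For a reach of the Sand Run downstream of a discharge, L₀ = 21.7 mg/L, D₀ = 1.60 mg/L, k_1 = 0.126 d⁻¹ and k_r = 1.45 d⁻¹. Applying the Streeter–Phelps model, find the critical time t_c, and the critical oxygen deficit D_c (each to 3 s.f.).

t_c ≈ 0.719 d; D_c ≈ 1.72 mg/L

t_c = [1/(k_r−k_1)] ln[(k_r/k_1)(1 − D₀(k_r−k_1)/(k_1 L₀))]
= [1/(1.45−0.126)] ln[(1.45/0.126)(1 − 1.60×1.324/(0.126×21.7))]
= (1/1.324) ln[11.51 × 0.2252] = 0.7553 × ln(2.592) = 0.7553 × 0.9524 = 0.7193 d.
L(t_c) = L₀ e^(−k_1 t_c) = 21.7 × 0.9134 = 19.82 mg/L, and at the critical point k_r D_c = k_1 L, so D_c = (0.126/1.45) × 19.82 = 1.722 mg/L.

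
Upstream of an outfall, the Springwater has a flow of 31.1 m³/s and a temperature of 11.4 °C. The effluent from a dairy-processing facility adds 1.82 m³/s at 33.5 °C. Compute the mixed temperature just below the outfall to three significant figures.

12.6 °C

Flow-weighted mixing: C = (Q_r C_r + Q_w C_w)/(Q_r + Q_w)
= (31.1×11.4 + 1.82×33.5)/(31.1 + 1.82) = 415.5/32.92 = 12.62 °C.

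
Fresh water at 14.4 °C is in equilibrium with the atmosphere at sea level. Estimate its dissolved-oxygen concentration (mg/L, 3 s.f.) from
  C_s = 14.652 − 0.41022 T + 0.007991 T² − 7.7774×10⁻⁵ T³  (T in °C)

C_s = 14.652 − 0.41022×14.4 + 0.007991×14.4² − 7.7774×10⁻⁵×14.4³ = 10.17 mg/L.

C_s ≈ 10.2 mg/L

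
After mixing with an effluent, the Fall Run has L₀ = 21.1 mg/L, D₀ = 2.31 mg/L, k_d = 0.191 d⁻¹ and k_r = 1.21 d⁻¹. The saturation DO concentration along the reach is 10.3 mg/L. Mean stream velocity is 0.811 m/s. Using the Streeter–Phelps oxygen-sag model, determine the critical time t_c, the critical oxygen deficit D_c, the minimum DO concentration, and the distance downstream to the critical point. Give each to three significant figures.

t_c ≈ 0.951 d; D_c ≈ 2.78 mg/L; min DO ≈ 7.52 mg/L; x_c ≈ 66.6 km

At the critical point dD/dt = 0, so k_d L₀ e^(−k_d t) = k_r D. Substituting D(t) from the Streeter–Phelps equation and solving for t gives
t_c = ln[(k_r/k_d)(1 − D₀(k_r−k_d)/(k_d L₀))] / (k_r−k_d).
Here k_r−k_d = 1.019 d⁻¹ and 1 − D₀(k_r−k_d)/(k_d L₀) = 1 − 2.31×1.019/(0.191×21.1) = 0.4159, so
t_c = ln(6.335 × 0.4159) / 1.019 = 0.9688 / 1.019 = 0.9508 d.
D_c = (k_d/k_r) L₀ e^(−k_d t_c) = (0.191/1.21) × 21.1 × e^(−0.191×0.9508) = 0.1579 × 21.1 × 0.8339 = 2.778 mg/L.
Minimum DO = C_s − D_c = 10.3 − 2.778 = 7.522 mg/L.
x_c = v t_c = 0.811 m/s × 0.9508 d × 86400 s/d = 66620 m ≈ 66.6 km.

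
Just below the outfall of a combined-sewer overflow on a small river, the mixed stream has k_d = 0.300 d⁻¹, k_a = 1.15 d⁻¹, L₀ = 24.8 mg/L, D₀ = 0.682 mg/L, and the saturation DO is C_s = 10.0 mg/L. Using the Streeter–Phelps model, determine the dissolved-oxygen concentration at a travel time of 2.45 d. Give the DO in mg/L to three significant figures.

DO ≈ 6.29 mg/L

k_d L₀/(k_a−k_d) = 0.300×24.8/(1.15−0.300) = 7.440/0.8500 = 8.753 mg/L.
e^(−k_d t) = e^(−0.300×2.450) = 0.4795; e^(−k_a t) = e^(−1.15×2.450) = 0.05976.
D = 8.753 × (0.4795 − 0.05976) + 0.682 × 0.05976 = 3.674 + 0.04075 = 3.715 mg/L.
DO = C_s − D = 10.0 − 3.715 = 6.285 mg/L.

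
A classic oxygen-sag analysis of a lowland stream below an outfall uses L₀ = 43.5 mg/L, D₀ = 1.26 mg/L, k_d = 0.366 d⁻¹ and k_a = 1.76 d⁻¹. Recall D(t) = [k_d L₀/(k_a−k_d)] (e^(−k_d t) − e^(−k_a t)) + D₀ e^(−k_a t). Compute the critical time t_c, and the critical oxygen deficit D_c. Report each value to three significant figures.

With k_a/k_d = 4.809 and 1 − D₀(k_a−k_d)/(k_d L₀) = 0.8897,
t_c = ln(4.809 × 0.8897) / (1.76 − 0.366) = ln(4.278) / 1.394 = 1.454/1.394 = 1.043 d.
L(t_c) = L₀ e^(−k_d t_c) = 43.5 × 0.6827 = 29.70 mg/L, and at the critical point k_a D_c = k_d L, so D_c = (0.366/1.76) × 29.70 = 6.176 mg/L.

t_c ≈ 1.04 d; D_c ≈ 6.18 mg/L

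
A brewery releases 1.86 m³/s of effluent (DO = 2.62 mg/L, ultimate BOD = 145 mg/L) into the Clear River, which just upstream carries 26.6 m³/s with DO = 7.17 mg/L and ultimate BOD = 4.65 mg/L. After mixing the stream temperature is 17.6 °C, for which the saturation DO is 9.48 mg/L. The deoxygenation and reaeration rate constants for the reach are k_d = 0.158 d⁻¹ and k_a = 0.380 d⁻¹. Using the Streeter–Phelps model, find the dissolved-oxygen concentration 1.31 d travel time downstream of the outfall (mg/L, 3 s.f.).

Mixed DO = (26.6×7.17 + 1.86×2.62)/(26.6+1.86) = 195.6/28.46 = 6.873 mg/L.
Mixed L₀ = (26.6×4.65 + 1.86×145)/(28.46) = 393.4/28.46 = 13.82 mg/L.
Initial deficit D₀ = C_s − DO₀ = 9.48 − 6.873 = 2.607 mg/L.
D(1.31) = [0.158×13.82/(0.380−0.158)](e^(−0.158×1.31) − e^(−0.380×1.31)) + 2.607 e^(−0.380×1.31)
= 9.838 × (0.8130 − 0.6079) + 2.607 × 0.6079 = 3.603 mg/L.
DO = 9.48 − 3.603 = 5.877 mg/L.

DO ≈ 5.88 mg/L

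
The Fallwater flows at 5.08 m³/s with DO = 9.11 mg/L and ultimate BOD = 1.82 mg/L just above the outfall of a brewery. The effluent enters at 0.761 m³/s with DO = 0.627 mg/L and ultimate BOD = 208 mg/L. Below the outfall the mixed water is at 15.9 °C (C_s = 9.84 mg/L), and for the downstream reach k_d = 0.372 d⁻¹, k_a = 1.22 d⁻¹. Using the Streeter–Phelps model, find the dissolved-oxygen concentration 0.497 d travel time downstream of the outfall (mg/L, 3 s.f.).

Mixed DO = (5.08×9.11 + 0.761×0.627)/(5.08+0.761) = 46.76/5.841 = 8.005 mg/L.
Mixed L₀ = (5.08×1.82 + 0.761×208)/(5.841) = 167.5/5.841 = 28.68 mg/L.
Initial deficit D₀ = C_s − DO₀ = 9.84 − 8.005 = 1.835 mg/L.
D(0.497) = [0.372×28.68/(1.22−0.372)](e^(−0.372×0.497) − e^(−1.22×0.497)) + 1.835 e^(−1.22×0.497)
= 12.58 × (0.8312 − 0.5453) + 1.835 × 0.5453 = 4.598 mg/L.
DO = 9.84 − 4.598 = 5.242 mg/L.

DO ≈ 5.24 mg/L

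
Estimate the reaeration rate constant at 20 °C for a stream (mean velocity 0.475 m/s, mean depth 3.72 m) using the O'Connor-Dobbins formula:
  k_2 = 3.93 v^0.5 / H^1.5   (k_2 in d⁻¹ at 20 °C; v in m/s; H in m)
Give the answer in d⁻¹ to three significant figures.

k_2 = 3.93 × 0.475^0.5 / 3.72^1.5 = 3.93 × 0.6892 / 7.175 = 0.3775 d⁻¹.

k_2 ≈ 0.378 d⁻¹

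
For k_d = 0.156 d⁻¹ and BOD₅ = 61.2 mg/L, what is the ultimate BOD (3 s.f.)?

BOD₅ = L₀(1 − e^(−5k_d)) ⇒ L₀ = BOD₅ / (1 − e^(−5×0.156))
= 61.2 / (1 − 0.4584) = 61.2 / 0.5416 = 113.0 mg/L.

L₀ ≈ 113 mg/L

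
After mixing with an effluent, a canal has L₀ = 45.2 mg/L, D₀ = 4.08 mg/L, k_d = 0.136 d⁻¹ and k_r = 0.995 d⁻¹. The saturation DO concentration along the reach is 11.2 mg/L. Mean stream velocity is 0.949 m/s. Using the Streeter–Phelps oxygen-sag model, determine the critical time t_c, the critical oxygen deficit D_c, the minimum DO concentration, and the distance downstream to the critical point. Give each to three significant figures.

t_c ≈ 1.33 d; D_c ≈ 5.15 mg/L; min DO ≈ 6.05 mg/L; x_c ≈ 109 km

At the critical point dD/dt = 0, so k_d L₀ e^(−k_d t) = k_r D. Substituting D(t) from the Streeter–Phelps equation and solving for t gives
t_c = ln[(k_r/k_d)(1 − D₀(k_r−k_d)/(k_d L₀))] / (k_r−k_d).
Here k_r−k_d = 0.8590 d⁻¹ and 1 − D₀(k_r−k_d)/(k_d L₀) = 1 − 4.08×0.8590/(0.136×45.2) = 0.4299, so
t_c = ln(7.316 × 0.4299) / 0.8590 = 1.146 / 0.8590 = 1.334 d.
D_c = (k_d/k_r) L₀ e^(−k_d t_c) = (0.136/0.995) × 45.2 × e^(−0.136×1.334) = 0.1367 × 45.2 × 0.8341 = 5.153 mg/L.
Minimum DO = C_s − D_c = 11.2 − 5.153 = 6.047 mg/L.
x_c = v t_c = 0.949 m/s × 1.334 d × 86400 s/d = 109400 m ≈ 109 km.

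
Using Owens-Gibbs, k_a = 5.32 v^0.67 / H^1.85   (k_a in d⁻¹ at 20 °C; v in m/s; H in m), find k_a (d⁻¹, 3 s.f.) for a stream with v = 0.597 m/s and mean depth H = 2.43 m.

k_a ≈ 0.729 d⁻¹

k_a = 5.32 × 0.597^0.67 / 2.43^1.85 = 5.32 × 0.7078 / 5.169 = 0.7285 d⁻¹.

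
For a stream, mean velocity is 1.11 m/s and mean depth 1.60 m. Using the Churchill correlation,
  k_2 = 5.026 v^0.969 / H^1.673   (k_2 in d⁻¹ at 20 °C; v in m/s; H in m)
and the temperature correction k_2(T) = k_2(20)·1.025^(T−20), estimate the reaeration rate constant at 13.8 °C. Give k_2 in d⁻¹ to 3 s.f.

k_2 ≈ 2.17 d⁻¹

k_2(20) = 5.026 × 1.11^0.969 / 1.60^1.673 = 5.026 × 1.106 / 2.195 = 2.533 d⁻¹.
k_2(13.8) = 2.533 × 1.025^(13.8−20) = 2.533 × 0.8580 = 2.174 d⁻¹.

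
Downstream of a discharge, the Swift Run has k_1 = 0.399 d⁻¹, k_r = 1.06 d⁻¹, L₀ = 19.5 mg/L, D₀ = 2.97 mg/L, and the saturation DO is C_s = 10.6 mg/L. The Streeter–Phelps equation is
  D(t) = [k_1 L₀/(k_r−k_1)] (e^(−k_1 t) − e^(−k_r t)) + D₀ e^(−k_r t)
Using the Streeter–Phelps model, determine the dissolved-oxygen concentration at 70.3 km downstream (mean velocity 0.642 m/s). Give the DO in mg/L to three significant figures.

Travel time t = x/v = 70.3 km / (0.642 m/s) = 70300 m / 0.642 m/s = 109500 s = 1.267 d.
k_1 L₀/(k_r−k_1) = 0.399×19.5/(1.06−0.399) = 7.780/0.6610 = 11.77 mg/L.
e^(−k_1 t) = e^(−0.399×1.267) = 0.6031; e^(−k_r t) = e^(−1.06×1.267) = 0.2610.
D = 11.77 × (0.6031 − 0.2610) + 2.97 × 0.2610 = 4.027 + 0.7750 = 4.802 mg/L.
DO = C_s − D = 10.6 − 4.802 = 5.798 mg/L.

DO ≈ 5.80 mg/L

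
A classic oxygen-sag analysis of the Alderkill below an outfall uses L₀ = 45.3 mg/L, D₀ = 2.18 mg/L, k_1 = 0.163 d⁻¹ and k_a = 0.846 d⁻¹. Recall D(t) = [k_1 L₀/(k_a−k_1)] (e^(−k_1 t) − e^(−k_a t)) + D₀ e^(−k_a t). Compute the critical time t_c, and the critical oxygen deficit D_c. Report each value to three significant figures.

With k_a/k_1 = 5.190 and 1 − D₀(k_a−k_1)/(k_1 L₀) = 0.7984,
t_c = ln(5.190 × 0.7984) / (0.846 − 0.163) = ln(4.144) / 0.6830 = 1.422/0.6830 = 2.081 d.
L(t_c) = L₀ e^(−k_1 t_c) = 45.3 × 0.7123 = 32.27 mg/L, and at the critical point k_a D_c = k_1 L, so D_c = (0.163/0.846) × 32.27 = 6.217 mg/L.

t_c ≈ 2.08 d; D_c ≈ 6.22 mg/L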